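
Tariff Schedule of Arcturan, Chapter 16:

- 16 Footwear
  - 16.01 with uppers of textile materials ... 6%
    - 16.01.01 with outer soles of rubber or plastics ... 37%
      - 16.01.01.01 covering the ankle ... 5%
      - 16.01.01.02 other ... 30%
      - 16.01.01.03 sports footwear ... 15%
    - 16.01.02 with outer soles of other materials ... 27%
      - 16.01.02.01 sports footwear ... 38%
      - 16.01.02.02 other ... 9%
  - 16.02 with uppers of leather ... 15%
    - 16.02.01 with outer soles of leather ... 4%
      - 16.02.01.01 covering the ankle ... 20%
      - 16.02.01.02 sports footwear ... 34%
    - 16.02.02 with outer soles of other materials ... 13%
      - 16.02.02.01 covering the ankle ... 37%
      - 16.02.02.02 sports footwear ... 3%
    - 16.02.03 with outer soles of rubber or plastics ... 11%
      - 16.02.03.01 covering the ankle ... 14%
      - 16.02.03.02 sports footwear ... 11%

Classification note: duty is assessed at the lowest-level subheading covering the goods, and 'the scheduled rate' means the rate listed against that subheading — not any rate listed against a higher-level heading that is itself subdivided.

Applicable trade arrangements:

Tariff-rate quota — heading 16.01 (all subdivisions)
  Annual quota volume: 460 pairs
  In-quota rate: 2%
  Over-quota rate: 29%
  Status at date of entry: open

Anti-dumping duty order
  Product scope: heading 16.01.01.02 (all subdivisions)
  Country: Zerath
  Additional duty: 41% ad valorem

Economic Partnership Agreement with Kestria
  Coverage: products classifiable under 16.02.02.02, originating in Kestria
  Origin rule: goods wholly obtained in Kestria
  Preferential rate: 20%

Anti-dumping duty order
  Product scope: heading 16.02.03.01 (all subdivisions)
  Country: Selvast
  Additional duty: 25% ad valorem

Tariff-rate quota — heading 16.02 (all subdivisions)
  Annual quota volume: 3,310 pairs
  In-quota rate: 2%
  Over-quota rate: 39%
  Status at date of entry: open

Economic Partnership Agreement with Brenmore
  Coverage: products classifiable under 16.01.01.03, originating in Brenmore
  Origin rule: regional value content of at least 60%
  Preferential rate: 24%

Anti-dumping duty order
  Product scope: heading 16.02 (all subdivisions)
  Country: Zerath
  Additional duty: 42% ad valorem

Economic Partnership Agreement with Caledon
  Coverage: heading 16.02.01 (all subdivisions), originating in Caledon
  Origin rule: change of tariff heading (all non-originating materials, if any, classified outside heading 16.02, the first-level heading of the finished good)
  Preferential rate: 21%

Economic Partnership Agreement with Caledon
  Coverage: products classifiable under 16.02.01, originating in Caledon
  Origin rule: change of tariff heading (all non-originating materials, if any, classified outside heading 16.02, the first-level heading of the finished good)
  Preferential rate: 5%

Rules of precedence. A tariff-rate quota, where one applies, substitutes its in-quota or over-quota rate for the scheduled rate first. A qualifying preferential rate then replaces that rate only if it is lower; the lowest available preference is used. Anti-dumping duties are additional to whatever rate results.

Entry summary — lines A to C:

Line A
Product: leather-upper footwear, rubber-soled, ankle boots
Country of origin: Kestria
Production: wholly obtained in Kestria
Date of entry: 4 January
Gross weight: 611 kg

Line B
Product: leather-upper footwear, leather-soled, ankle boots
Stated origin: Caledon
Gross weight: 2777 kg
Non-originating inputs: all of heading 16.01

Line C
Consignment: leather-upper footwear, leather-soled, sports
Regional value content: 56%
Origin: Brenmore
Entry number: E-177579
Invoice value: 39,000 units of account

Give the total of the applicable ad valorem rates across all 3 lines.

6%

Line A: leather-upper → 16.02; rubber-soled → 16.02.03; ankle boots → 16.02.03.01. Scheduled 14%. quota on 16.02 open → in-quota 2%; Kestria agreement on 16.02.02.02: 16.02.03.01 not covered. → 2%.
Line B: leather-upper → 16.02; leather-soled → 16.02.01; ankle boots → 16.02.01.01. Scheduled 20%. quota on 16.02 open → in-quota 2%; Caledon agreement on 16.02.01: CTH met → 21% available; Caledon agreement on 16.02.01: CTH met → 5% available; preference 5% not lower than 2% → no reduction. → 2%.
Line C: leather-upper → 16.02; leather-soled → 16.02.01; sports → 16.02.01.02. Scheduled 34%. quota on 16.02 open → in-quota 2%; Brenmore agreement on 16.01.01.03: 16.02.01.02 not covered. → 2%.
Sum: 2% + 2% + 2% = 6%.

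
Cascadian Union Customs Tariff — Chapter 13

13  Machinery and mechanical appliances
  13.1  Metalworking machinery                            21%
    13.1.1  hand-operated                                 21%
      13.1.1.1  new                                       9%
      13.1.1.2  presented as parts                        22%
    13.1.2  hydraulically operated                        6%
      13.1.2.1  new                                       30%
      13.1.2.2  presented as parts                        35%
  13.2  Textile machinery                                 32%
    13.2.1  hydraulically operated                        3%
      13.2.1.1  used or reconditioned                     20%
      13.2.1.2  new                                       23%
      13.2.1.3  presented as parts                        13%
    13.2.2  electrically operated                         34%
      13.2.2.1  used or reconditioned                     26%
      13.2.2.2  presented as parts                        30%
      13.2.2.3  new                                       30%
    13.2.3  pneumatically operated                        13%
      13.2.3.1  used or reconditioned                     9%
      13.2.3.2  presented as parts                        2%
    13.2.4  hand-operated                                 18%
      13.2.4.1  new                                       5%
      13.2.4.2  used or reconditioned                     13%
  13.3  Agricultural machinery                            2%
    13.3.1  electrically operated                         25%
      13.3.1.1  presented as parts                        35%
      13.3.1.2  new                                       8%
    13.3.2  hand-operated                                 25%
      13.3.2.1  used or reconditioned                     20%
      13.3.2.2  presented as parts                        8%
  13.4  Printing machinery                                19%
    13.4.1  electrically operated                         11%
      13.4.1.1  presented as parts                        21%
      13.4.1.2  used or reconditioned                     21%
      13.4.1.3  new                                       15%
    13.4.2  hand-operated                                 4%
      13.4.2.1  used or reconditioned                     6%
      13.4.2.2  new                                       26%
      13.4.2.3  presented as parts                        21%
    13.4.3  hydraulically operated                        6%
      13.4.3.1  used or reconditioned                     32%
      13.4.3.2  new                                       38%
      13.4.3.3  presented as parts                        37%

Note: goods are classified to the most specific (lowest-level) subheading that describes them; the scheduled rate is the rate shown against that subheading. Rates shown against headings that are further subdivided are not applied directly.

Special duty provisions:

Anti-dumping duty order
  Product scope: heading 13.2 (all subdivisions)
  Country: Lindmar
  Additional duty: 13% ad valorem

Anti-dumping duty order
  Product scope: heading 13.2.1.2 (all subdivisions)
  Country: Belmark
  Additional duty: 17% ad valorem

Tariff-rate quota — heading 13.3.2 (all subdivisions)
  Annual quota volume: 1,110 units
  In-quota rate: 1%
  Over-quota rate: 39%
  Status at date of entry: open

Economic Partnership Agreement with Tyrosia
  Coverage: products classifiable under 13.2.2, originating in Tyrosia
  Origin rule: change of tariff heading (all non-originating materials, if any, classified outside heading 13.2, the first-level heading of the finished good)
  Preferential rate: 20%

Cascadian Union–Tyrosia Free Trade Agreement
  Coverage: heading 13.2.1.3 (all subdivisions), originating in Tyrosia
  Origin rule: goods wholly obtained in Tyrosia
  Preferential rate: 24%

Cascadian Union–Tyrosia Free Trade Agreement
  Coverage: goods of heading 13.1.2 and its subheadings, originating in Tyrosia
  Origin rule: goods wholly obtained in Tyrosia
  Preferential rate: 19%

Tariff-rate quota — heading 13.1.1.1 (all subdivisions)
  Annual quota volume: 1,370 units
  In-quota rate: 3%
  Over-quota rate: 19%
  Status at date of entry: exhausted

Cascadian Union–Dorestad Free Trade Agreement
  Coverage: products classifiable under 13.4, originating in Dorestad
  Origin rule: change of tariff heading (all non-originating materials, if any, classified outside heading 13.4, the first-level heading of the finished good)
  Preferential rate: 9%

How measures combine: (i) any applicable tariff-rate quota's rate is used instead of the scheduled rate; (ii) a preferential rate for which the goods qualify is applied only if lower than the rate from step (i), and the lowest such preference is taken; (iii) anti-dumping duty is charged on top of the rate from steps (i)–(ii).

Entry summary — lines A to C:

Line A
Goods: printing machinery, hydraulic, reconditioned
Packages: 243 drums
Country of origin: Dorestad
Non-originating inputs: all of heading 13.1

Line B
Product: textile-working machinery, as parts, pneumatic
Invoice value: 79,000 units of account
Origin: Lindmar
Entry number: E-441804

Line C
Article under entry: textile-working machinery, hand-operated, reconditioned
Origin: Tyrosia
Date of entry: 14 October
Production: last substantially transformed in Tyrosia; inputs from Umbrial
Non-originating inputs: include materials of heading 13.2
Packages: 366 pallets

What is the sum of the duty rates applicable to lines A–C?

Line A: printing → 13.4; hydraulic → 13.4.3; reconditioned → 13.4.3.1. Scheduled 32%. Dorestad agreement on 13.4: CTH met → 9% available; preferential 9%. → 9%.
Line B: textile-working → 13.2; pneumatic → 13.2.3; as parts → 13.2.3.2. Scheduled 2%. anti-dumping (Lindmar, 13.2): +13%; total 2% + 13% = 15%. → 15%.
Line C: textile-working → 13.2; hand-operated → 13.2.4; reconditioned → 13.2.4.2. Scheduled 13%. Tyrosia agreement on 13.2.2: 13.2.4.2 not covered; Tyrosia agreement on 13.2.1.3: 13.2.4.2 not covered; Tyrosia agreement on 13.1.2: 13.2.4.2 not covered. → 13%.
Sum: 9% + 15% + 13% = 37%.

37%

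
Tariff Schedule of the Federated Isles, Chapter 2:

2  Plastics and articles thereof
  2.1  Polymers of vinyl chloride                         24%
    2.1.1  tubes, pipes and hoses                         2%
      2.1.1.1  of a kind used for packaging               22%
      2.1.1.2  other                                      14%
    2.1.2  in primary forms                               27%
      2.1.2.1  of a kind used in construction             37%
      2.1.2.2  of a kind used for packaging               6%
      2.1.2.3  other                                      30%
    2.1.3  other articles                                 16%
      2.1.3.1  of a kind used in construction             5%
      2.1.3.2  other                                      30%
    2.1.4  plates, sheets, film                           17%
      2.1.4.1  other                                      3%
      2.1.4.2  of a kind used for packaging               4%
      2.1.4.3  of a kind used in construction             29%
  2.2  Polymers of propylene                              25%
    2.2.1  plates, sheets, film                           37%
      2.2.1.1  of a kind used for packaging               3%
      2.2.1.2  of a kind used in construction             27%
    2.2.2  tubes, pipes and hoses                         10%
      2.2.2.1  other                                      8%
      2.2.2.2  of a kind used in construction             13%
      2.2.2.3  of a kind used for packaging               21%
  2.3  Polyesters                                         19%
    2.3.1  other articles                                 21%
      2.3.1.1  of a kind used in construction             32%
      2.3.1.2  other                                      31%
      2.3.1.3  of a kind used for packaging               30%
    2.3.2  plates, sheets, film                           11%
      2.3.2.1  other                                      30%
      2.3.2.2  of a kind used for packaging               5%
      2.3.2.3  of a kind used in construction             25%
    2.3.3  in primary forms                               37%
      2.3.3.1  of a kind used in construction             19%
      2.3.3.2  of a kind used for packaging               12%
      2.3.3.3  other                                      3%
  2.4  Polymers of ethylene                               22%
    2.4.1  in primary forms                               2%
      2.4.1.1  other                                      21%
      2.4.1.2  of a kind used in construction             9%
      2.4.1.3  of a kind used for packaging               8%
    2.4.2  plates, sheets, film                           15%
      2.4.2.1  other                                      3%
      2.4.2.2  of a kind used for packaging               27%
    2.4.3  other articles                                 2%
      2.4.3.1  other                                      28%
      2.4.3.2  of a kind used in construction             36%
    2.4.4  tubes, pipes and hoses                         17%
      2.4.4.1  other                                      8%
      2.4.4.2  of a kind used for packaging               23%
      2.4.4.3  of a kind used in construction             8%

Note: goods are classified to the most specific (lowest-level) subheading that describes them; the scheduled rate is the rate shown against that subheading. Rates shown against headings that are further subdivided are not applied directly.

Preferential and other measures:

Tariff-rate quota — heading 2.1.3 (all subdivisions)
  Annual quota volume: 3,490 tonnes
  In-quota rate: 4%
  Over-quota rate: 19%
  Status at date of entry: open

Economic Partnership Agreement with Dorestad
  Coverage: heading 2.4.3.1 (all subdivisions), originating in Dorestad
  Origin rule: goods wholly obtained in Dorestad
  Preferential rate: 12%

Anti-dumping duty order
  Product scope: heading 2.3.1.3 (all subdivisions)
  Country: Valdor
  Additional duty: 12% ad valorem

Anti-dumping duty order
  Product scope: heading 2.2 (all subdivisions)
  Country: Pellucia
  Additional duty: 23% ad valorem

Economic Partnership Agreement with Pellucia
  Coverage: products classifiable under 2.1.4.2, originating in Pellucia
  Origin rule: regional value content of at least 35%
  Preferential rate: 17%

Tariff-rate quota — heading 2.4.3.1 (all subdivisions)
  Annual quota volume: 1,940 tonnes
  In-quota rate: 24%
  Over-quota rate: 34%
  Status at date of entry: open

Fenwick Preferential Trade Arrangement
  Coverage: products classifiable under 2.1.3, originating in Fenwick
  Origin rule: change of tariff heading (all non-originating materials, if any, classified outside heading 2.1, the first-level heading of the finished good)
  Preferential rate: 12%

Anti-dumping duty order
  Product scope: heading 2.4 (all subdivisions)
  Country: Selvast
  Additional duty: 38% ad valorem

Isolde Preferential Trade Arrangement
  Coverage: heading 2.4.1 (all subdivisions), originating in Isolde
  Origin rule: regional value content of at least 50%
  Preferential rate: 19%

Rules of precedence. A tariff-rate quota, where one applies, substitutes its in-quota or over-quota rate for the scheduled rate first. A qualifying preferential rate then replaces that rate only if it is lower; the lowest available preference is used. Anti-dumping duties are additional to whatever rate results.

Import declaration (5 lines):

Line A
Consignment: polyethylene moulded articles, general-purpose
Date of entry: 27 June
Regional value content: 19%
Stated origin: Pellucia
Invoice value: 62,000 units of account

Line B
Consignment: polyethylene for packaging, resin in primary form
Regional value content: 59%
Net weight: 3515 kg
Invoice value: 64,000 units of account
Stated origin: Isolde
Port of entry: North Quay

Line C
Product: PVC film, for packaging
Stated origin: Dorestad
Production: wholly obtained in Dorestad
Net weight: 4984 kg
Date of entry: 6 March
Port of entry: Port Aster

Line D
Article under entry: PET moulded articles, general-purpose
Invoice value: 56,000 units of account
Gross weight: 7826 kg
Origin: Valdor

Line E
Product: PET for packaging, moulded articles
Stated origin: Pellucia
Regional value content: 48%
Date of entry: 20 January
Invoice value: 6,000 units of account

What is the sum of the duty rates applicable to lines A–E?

Line A: polyethylene → 2.4; moulded articles → 2.4.3; general-purpose → 2.4.3.1. Scheduled 28%. quota on 2.4.3.1 open → in-quota 24%; Pellucia agreement on 2.1.4.2: 2.4.3.1 not covered. → 24%.
Line B: polyethylene → 2.4; resin in primary form → 2.4.1; for packaging → 2.4.1.3. Scheduled 8%. Isolde agreement on 2.4.1: RVC ≥ 50% → 19% available; preference 19% not lower than 8% → no reduction. → 8%.
Line C: PVC → 2.1; film → 2.1.4; for packaging → 2.1.4.2. Scheduled 4%. Dorestad agreement on 2.4.3.1: 2.1.4.2 not covered. → 4%.
Line D: PET → 2.3; moulded articles → 2.3.1; general-purpose → 2.3.1.2. Scheduled 31%. No special measure applies. → 31%.
Line E: PET → 2.3; moulded articles → 2.3.1; for packaging → 2.3.1.3. Scheduled 30%. Pellucia agreement on 2.1.4.2: 2.3.1.3 not covered. → 30%.
Sum: 24% + 8% + 4% + 31% + 30% = 97%.

97%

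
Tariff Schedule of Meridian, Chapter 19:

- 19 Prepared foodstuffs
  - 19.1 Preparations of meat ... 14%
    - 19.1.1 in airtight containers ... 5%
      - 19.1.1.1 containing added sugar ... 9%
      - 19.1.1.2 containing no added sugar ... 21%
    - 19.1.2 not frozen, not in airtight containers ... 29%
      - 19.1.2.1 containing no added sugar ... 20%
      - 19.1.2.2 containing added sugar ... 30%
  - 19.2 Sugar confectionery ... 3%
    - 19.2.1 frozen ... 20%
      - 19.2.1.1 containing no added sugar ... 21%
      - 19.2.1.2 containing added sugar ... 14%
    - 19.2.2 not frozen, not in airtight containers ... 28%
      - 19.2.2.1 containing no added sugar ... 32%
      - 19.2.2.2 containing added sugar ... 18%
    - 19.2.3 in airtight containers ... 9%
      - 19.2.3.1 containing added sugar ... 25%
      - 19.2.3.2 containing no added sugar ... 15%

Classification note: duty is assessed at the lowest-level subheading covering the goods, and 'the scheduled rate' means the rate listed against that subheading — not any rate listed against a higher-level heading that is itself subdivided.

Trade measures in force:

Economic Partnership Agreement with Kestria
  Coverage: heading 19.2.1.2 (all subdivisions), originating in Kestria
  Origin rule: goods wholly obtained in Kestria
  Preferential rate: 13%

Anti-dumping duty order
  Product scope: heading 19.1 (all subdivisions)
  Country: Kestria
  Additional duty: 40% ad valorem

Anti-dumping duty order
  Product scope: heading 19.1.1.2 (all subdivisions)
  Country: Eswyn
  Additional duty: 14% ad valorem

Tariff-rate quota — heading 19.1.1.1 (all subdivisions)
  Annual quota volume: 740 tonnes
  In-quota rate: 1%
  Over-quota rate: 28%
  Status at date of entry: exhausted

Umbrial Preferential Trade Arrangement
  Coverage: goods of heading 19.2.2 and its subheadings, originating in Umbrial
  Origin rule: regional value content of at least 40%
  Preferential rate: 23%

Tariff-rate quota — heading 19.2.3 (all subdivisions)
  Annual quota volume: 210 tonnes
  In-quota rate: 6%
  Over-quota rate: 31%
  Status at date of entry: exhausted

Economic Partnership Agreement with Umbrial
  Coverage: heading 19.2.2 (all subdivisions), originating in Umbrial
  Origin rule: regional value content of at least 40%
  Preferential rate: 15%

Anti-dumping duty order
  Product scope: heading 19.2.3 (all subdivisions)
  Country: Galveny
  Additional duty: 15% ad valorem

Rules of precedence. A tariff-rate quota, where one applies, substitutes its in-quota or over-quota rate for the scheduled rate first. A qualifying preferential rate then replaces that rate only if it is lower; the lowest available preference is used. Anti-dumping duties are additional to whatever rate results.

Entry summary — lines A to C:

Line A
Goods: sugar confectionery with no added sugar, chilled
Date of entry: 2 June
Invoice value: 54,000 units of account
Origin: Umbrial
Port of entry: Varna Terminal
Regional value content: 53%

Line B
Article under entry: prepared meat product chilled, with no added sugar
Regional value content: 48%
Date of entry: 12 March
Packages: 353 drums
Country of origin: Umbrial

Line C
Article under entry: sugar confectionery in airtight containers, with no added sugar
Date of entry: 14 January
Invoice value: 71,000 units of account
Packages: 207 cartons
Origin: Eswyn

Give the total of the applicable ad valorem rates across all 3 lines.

66%

Line A: sugar confectionery → 19.2; chilled → 19.2.2; with no added sugar → 19.2.2.1. Scheduled 32%. Umbrial agreement on 19.2.2: RVC ≥ 40% → 23% available; Umbrial agreement on 19.2.2: RVC ≥ 40% → 15% available; preferential 15%. → 15%.
Line B: prepared meat product → 19.1; chilled → 19.1.2; with no added sugar → 19.1.2.1. Scheduled 20%. Umbrial agreement on 19.2.2: 19.1.2.1 not covered; Umbrial agreement on 19.2.2: 19.1.2.1 not covered. → 20%.
Line C: sugar confectionery → 19.2; in airtight containers → 19.2.3; with no added sugar → 19.2.3.2. Scheduled 15%. quota on 19.2.3 exhausted → over-quota 31%. → 31%.
Sum: 15% + 20% + 31% = 66%.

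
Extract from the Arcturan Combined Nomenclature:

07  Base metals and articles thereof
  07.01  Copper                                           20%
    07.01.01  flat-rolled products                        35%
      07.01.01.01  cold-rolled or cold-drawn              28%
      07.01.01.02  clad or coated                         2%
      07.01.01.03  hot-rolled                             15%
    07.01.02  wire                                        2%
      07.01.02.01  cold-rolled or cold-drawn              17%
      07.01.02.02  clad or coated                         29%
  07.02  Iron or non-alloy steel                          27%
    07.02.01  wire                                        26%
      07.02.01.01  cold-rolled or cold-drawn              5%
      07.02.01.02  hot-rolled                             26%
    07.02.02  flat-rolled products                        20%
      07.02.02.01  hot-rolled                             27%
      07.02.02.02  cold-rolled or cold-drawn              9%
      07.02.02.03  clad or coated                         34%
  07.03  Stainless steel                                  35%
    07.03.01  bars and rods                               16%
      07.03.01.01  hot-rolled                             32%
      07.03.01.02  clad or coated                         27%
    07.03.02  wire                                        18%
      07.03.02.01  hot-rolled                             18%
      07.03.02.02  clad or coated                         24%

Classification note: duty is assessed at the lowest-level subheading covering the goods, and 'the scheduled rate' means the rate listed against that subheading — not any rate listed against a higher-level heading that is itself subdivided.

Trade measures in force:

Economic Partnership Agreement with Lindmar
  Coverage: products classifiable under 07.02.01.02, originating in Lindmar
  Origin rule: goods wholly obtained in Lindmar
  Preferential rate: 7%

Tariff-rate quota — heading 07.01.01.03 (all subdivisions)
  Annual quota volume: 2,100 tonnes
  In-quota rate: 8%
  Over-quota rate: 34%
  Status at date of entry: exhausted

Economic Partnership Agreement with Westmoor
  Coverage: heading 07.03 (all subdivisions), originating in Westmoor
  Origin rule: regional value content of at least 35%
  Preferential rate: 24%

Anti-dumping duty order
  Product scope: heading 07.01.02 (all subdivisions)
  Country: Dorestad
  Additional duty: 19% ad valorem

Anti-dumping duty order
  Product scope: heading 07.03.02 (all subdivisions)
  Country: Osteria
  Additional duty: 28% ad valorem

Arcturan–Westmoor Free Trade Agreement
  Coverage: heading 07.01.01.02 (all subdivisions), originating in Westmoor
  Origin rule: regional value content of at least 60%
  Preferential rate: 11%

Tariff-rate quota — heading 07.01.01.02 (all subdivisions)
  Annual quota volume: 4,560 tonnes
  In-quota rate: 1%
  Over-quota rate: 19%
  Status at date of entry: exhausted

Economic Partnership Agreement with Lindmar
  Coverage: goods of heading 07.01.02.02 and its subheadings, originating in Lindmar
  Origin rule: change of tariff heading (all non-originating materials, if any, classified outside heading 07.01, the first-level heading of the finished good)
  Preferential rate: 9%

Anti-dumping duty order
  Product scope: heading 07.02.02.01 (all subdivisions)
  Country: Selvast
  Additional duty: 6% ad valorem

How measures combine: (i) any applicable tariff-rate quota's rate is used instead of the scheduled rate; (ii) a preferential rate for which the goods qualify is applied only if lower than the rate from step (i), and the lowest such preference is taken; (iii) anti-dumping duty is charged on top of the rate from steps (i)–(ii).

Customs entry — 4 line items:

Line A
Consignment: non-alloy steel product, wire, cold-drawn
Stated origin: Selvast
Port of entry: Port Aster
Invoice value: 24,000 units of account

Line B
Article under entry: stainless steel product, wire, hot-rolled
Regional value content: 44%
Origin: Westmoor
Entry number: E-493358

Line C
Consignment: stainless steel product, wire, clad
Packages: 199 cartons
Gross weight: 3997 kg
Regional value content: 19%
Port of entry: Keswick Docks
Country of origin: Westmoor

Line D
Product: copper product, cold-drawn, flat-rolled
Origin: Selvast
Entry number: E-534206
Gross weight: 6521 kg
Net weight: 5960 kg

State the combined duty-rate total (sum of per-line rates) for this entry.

75%

Line A: non-alloy steel → 07.02; wire → 07.02.01; cold-drawn → 07.02.01.01. Scheduled 5%. No special measure applies. → 5%.
Line B: stainless steel → 07.03; wire → 07.03.02; hot-rolled → 07.03.02.01. Scheduled 18%. Westmoor agreement on 07.03: RVC ≥ 35% → 24% available; Westmoor agreement on 07.01.01.02: 07.03.02.01 not covered; preference 24% not lower than 18% → no reduction. → 18%.
Line C: stainless steel → 07.03; wire → 07.03.02; clad → 07.03.02.02. Scheduled 24%. Westmoor agreement on 07.03: RVC < 35%; Westmoor agreement on 07.01.01.02: 07.03.02.02 not covered. → 24%.
Line D: copper → 07.01; flat-rolled → 07.01.01; cold-drawn → 07.01.01.01. Scheduled 28%. No special measure applies. → 28%.
Sum: 5% + 18% + 24% + 28% = 75%.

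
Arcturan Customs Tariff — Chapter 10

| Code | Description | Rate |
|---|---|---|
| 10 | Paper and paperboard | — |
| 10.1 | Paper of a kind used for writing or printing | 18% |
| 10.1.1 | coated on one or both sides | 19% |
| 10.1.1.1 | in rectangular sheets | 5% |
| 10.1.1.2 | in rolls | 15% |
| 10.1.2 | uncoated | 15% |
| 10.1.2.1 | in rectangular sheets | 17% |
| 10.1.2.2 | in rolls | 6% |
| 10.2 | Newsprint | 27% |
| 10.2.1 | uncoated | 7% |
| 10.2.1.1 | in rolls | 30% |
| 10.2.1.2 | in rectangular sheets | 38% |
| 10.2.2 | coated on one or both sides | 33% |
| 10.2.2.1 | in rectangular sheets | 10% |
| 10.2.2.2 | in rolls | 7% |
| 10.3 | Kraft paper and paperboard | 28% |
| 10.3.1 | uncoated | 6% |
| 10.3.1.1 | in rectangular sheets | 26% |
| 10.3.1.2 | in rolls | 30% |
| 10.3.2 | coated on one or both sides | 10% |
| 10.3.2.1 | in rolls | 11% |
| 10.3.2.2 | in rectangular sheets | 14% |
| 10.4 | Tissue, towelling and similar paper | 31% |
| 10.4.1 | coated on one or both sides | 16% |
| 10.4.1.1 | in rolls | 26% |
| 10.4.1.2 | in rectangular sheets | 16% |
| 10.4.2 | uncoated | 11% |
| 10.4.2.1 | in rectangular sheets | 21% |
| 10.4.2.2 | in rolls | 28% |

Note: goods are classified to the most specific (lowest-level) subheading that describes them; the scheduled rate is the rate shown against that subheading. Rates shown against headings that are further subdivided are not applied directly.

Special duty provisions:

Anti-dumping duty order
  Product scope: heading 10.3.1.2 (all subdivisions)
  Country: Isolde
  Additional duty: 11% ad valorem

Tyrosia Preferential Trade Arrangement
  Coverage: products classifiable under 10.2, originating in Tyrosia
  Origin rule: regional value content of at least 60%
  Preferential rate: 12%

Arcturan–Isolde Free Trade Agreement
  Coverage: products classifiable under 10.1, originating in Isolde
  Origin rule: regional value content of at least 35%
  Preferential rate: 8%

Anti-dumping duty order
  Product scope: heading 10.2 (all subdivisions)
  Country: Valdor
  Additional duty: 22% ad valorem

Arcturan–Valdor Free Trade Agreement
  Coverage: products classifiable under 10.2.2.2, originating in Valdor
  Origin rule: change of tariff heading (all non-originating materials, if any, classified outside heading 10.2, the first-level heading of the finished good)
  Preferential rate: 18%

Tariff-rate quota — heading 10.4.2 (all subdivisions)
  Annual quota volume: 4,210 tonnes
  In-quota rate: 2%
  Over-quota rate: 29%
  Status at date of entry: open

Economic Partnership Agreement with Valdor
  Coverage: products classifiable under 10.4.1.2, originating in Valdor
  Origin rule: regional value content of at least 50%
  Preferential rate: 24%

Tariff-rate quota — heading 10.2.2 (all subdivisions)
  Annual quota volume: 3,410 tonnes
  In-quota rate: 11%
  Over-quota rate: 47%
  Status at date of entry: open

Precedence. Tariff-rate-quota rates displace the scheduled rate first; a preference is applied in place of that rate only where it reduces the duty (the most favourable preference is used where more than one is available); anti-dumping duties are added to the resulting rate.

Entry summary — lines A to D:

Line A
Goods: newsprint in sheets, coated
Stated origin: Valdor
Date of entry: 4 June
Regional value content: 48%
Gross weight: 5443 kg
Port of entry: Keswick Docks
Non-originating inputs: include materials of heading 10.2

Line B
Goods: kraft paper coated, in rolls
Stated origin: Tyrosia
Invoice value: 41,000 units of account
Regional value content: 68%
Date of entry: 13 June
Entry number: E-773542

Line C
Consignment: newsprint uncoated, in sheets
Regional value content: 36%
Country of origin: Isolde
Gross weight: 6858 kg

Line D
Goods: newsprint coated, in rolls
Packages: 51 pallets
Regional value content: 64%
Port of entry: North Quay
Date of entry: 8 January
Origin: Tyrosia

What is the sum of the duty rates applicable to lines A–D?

93%

Line A: newsprint → 10.2; coated → 10.2.2; in sheets → 10.2.2.1. Scheduled 10%. quota on 10.2.2 open → in-quota 11%; Valdor agreement on 10.2.2.2: 10.2.2.1 not covered; Valdor agreement on 10.4.1.2: 10.2.2.1 not covered; anti-dumping (Valdor, 10.2): +22%; total 11% + 22% = 33%. → 33%.
Line B: kraft paper → 10.3; coated → 10.3.2; in rolls → 10.3.2.1. Scheduled 11%. Tyrosia agreement on 10.2: 10.3.2.1 not covered. → 11%.
Line C: newsprint → 10.2; uncoated → 10.2.1; in sheets → 10.2.1.2. Scheduled 38%. Isolde agreement on 10.1: 10.2.1.2 not covered. → 38%.
Line D: newsprint → 10.2; coated → 10.2.2; in rolls → 10.2.2.2. Scheduled 7%. quota on 10.2.2 open → in-quota 11%; Tyrosia agreement on 10.2: RVC ≥ 60% → 12% available; preference 12% not lower than 11% → no reduction. → 11%.
Sum: 33% + 11% + 38% + 11% = 93%.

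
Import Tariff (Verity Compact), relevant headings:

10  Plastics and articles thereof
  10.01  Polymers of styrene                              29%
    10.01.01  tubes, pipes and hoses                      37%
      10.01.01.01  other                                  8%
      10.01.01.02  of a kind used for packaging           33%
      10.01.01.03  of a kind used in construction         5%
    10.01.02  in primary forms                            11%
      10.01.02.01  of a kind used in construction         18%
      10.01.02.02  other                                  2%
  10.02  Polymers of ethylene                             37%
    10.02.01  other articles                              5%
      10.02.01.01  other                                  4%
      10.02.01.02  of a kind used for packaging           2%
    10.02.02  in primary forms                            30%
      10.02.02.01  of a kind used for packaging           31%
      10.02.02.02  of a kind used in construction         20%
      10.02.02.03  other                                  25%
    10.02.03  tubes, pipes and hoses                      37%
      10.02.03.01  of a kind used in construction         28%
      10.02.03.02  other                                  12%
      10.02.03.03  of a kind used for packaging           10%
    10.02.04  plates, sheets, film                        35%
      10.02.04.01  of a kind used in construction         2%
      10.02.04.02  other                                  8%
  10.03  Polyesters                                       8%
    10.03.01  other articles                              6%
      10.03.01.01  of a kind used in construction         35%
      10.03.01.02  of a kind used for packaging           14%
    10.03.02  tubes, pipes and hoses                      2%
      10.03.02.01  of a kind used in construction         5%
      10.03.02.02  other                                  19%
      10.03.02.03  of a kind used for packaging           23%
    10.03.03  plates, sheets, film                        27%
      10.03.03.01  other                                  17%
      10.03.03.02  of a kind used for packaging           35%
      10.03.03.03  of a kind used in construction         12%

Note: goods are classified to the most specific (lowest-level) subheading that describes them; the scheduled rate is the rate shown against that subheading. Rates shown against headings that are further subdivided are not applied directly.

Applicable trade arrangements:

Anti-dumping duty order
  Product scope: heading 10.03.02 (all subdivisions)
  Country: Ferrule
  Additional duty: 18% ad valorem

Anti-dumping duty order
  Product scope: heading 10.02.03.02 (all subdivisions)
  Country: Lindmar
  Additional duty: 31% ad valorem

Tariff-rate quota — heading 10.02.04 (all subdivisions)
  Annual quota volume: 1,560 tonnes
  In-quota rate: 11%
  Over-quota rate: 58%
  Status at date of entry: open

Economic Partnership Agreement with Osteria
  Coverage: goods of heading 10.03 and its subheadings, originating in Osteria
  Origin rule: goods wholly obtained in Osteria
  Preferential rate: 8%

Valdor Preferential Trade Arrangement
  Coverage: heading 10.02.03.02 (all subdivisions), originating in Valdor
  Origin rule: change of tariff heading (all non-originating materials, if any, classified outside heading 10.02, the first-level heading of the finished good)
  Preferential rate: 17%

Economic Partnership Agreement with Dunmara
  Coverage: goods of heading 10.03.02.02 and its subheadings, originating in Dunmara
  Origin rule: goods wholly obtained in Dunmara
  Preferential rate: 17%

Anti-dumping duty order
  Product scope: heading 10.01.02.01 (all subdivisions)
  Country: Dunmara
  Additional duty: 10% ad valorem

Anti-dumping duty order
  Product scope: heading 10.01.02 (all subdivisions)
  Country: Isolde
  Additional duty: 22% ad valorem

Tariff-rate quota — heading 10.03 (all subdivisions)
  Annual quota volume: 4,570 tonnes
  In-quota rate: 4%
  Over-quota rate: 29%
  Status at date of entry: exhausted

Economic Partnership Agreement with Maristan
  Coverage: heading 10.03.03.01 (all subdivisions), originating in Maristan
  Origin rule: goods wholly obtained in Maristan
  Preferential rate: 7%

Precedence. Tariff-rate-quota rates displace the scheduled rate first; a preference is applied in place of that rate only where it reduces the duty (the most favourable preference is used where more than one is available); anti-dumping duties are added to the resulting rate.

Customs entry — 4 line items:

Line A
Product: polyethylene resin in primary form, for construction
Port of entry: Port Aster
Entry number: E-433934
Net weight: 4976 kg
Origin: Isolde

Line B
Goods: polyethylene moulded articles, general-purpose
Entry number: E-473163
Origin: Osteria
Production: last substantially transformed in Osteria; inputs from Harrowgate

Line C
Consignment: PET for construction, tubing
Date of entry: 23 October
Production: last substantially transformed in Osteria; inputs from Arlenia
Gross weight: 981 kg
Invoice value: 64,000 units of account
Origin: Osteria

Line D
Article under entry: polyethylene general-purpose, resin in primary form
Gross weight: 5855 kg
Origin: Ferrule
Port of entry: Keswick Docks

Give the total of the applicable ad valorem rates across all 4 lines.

78%

Line A: polyethylene → 10.02; resin in primary form → 10.02.02; for construction → 10.02.02.02. Scheduled 20%. No special measure applies. → 20%.
Line B: polyethylene → 10.02; moulded articles → 10.02.01; general-purpose → 10.02.01.01. Scheduled 4%. Osteria agreement on 10.03: 10.02.01.01 not covered. → 4%.
Line C: PET → 10.03; tubing → 10.03.02; for construction → 10.03.02.01. Scheduled 5%. quota on 10.03 exhausted → over-quota 29%; Osteria agreement on 10.03: not wholly obtained. → 29%.
Line D: polyethylene → 10.02; resin in primary form → 10.02.02; general-purpose → 10.02.02.03. Scheduled 25%. No special measure applies. → 25%.
Sum: 20% + 4% + 29% + 25% = 78%.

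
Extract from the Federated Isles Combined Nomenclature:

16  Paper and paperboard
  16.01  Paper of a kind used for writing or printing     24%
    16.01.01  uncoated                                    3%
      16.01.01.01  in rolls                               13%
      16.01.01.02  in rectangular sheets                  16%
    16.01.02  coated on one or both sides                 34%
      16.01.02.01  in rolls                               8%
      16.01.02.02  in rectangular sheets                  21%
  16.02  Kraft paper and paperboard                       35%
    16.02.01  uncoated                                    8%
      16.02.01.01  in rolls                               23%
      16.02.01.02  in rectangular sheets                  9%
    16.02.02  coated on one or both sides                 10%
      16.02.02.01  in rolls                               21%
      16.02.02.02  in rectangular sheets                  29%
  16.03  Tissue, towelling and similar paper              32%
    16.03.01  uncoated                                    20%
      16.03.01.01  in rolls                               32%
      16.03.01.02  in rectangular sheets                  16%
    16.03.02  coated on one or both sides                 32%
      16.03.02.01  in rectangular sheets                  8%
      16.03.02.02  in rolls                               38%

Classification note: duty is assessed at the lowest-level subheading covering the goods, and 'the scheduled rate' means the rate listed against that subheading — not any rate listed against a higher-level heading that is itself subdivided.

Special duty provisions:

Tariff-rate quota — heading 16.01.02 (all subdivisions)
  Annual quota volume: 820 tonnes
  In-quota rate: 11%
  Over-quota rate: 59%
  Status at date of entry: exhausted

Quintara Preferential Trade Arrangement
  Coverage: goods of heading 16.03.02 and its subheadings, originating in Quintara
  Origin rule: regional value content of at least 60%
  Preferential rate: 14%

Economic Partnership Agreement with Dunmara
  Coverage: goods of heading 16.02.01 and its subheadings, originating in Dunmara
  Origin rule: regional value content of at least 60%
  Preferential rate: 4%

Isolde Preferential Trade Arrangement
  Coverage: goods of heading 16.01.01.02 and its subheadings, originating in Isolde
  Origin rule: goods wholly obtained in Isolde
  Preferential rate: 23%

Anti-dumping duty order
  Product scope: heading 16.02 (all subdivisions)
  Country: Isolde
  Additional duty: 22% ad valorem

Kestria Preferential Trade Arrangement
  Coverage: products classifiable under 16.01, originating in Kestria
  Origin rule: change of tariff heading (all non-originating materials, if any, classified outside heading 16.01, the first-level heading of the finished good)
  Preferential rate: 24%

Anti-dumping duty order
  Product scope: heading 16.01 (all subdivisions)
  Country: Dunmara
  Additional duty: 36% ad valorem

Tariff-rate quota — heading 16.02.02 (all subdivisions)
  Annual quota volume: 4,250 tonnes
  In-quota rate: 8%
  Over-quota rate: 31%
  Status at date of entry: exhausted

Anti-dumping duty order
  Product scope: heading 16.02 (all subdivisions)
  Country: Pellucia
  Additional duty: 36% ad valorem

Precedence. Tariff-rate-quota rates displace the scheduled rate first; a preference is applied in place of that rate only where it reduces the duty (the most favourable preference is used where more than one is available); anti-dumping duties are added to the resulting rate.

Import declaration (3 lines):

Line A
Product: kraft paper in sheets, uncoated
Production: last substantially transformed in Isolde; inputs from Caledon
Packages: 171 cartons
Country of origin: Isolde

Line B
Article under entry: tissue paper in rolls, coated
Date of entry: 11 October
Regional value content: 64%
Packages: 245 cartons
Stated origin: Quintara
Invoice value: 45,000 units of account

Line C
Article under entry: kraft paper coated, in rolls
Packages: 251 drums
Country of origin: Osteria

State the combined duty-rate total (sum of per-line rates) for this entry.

76%

Line A: kraft paper → 16.02; uncoated → 16.02.01; in sheets → 16.02.01.02. Scheduled 9%. Isolde agreement on 16.01.01.02: 16.02.01.02 not covered; anti-dumping (Isolde, 16.02): +22%; total 9% + 22% = 31%. → 31%.
Line B: tissue paper → 16.03; coated → 16.03.02; in rolls → 16.03.02.02. Scheduled 38%. Quintara agreement on 16.03.02: RVC ≥ 60% → 14% available; preferential 14%. → 14%.
Line C: kraft paper → 16.02; coated → 16.02.02; in rolls → 16.02.02.01. Scheduled 21%. quota on 16.02.02 exhausted → over-quota 31%. → 31%.
Sum: 31% + 14% + 31% = 76%.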